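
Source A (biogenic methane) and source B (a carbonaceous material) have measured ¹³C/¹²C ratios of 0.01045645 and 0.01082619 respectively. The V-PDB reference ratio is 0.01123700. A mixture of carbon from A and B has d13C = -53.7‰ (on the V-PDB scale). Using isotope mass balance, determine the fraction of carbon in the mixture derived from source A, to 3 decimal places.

0.521

δ_A = (0.01045645/0.01123700 − 1)×1000 = (0.930538 − 1)×1000 = -69.462‰
δ_B = (0.01082619/0.01123700 − 1)×1000 = (0.963441 − 1)×1000 = -36.559‰
f_A = (δ_mix − δ_B)/(δ_A − δ_B) = (-53.7 − (-36.559))/(-69.462 − (-36.559))
f_A = -17.141 / -32.904 = 0.5210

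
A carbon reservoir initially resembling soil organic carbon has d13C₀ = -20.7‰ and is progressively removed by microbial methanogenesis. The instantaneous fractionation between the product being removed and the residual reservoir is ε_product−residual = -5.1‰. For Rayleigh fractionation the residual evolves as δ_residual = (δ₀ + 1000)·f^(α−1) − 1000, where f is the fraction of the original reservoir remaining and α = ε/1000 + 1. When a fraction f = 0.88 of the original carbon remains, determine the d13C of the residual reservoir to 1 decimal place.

Rayleigh residual: δ_res = (δ₀ + 1000)·f^(α−1) − 1000
α = ε/1000 + 1 = 0.99490, so α − 1 = -0.00510
f^(α−1) = 0.88^(-0.00510) = 1.000652
δ_res = (-20.7 + 1000) × 1.000652 − 1000 = 979.939 − 1000 = -20.06‰

-20.1‰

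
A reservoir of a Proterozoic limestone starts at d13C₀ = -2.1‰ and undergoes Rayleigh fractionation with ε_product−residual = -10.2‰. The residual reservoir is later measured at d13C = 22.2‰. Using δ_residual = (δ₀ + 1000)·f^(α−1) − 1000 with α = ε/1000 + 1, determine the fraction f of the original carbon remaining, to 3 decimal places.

0.095

α − 1 = ε/1000 = -0.0102
(δ_res + 1000)/(δ₀ + 1000) = (22.2 + 1000)/(-2.1 + 1000) = 1022.2/997.9 = 1.024351
f = 1.024351^(1/-0.0102) = exp(ln(1.024351)/-0.0102) = exp(0.02406/-0.0102)
f = exp(-2.3588) = 0.0945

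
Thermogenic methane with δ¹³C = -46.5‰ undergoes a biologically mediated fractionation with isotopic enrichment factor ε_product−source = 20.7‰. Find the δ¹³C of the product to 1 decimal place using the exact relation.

-26.8‰

To first order, δ_product ≈ δ_source + ε = -25.8‰.
Exactly, δ_product = (δ_source + 1000)·(ε/1000 + 1) − 1000.
δ_product = (-46.5 + 1000) × (20.7/1000 + 1) − 1000
δ_product = -26.76‰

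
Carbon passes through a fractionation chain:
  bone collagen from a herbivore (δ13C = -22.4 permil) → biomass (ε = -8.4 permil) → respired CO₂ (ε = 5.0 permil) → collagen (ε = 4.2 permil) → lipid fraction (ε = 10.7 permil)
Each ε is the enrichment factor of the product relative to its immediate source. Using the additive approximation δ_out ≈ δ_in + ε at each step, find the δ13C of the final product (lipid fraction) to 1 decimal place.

-10.9 permil

step 1: δ ≈ -22.4 + (-8.4) = -30.8 permil
step 2: δ ≈ -30.8 + (5.0) = -25.8 permil
step 3: δ ≈ -25.8 + (4.2) = -21.6 permil
step 4: δ ≈ -21.6 + (10.7) = -10.9 permil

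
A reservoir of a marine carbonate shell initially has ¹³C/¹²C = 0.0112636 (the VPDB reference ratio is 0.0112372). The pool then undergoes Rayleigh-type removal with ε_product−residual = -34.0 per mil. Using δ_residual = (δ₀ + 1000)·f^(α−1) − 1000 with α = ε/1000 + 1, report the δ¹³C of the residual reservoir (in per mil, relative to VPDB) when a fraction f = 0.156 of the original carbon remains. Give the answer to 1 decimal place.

67.7 per mil

δ₀ = (0.0112636/0.0112372 − 1)×1000 = (1.002349 − 1)×1000 = 2.349 per mil
α − 1 = ε/1000 = -0.0340
f^(α−1) = 0.156^(-0.0340) = 1.065206
δ_res = (2.349 + 1000) × 1.065206 − 1000 = 1067.709 − 1000 = 67.71 per mil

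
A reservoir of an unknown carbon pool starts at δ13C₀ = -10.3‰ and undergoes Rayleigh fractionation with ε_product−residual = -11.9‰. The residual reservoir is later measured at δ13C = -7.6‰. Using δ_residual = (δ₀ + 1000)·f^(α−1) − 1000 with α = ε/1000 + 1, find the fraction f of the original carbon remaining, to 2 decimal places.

0.80

α − 1 = ε/1000 = -0.0119
(δ_res + 1000)/(δ₀ + 1000) = (-7.6 + 1000)/(-10.3 + 1000) = 992.4/989.7 = 1.002728
f = 1.002728^(1/-0.0119) = exp(ln(1.002728)/-0.0119) = exp(0.00272/-0.0119)
f = exp(-0.2289) = 0.7954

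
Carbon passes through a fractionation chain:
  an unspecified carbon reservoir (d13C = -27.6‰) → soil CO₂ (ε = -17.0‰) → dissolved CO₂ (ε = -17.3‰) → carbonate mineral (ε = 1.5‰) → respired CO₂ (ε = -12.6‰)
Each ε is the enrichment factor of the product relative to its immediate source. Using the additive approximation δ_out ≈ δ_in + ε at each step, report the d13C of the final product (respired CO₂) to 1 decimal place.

-73.0‰

step 1: δ ≈ -27.6 + (-17.0) = -44.6‰
step 2: δ ≈ -44.6 + (-17.3) = -61.9‰
step 3: δ ≈ -61.9 + (1.5) = -60.4‰
step 4: δ ≈ -60.4 + (-12.6) = -73.0‰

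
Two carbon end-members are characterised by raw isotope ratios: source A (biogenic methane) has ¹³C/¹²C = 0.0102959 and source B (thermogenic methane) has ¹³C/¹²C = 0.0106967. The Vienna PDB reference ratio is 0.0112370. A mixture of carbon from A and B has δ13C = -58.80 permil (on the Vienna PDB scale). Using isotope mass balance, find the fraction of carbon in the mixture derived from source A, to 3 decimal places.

0.300

δ_A = (0.0102959/0.0112370 − 1)×1000 = (0.916250 − 1)×1000 = -83.750 permil
δ_B = (0.0106967/0.0112370 − 1)×1000 = (0.951918 − 1)×1000 = -48.082 permil
f_A = (δ_mix − δ_B)/(δ_A − δ_B) = (-58.80 − (-48.082))/(-83.750 − (-48.082))
f_A = -10.718 / -35.668 = 0.3005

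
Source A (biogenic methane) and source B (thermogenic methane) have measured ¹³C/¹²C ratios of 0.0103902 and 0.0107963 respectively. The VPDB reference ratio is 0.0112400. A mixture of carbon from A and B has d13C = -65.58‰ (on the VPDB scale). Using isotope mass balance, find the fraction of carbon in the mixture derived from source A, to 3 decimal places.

δ_A = (0.0103902/0.0112400 − 1)×1000 = (0.924395 − 1)×1000 = -75.605‰
δ_B = (0.0107963/0.0112400 − 1)×1000 = (0.960525 − 1)×1000 = -39.475‰
f_A = (δ_mix − δ_B)/(δ_A − δ_B) = (-65.58 − (-39.475))/(-75.605 − (-39.475))
f_A = -26.105 / -36.130 = 0.7225

0.723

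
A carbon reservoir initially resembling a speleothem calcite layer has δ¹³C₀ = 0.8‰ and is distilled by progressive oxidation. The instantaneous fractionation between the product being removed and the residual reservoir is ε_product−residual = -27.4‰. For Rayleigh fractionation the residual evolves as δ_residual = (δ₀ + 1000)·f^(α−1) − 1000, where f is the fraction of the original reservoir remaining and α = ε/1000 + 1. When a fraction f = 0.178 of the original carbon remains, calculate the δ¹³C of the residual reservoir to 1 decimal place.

49.3‰

Rayleigh residual: δ_res = (δ₀ + 1000)·f^(α−1) − 1000
α = ε/1000 + 1 = 0.97260, so α − 1 = -0.02740
f^(α−1) = 0.178^(-0.02740) = 1.048428
δ_res = (0.8 + 1000) × 1.048428 − 1000 = 1049.266 − 1000 = 49.27‰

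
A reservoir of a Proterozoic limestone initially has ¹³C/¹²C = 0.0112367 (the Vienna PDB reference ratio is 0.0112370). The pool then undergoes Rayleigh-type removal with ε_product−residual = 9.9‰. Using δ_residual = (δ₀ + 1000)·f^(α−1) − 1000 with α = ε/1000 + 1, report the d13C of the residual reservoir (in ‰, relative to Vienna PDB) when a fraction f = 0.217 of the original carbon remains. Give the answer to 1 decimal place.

-15.0‰

δ₀ = (0.0112367/0.0112370 − 1)×1000 = (0.999973 − 1)×1000 = -0.027‰
α − 1 = ε/1000 = 0.0099
f^(α−1) = 0.217^(0.0099) = 0.984988
δ_res = (-0.027 + 1000) × 0.984988 − 1000 = 984.962 − 1000 = -15.04‰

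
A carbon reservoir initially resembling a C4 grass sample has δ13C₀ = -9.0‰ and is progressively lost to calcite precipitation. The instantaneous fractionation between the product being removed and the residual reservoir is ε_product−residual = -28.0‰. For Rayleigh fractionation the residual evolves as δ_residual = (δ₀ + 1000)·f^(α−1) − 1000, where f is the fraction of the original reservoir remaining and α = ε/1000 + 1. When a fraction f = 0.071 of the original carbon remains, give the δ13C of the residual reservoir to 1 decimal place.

67.2‰

Rayleigh residual: δ_res = (δ₀ + 1000)·f^(α−1) − 1000
α = ε/1000 + 1 = 0.97200, so α − 1 = -0.02800
f^(α−1) = 0.071^(-0.02800) = 1.076874
δ_res = (-9.0 + 1000) × 1.076874 − 1000 = 1067.182 − 1000 = 67.18‰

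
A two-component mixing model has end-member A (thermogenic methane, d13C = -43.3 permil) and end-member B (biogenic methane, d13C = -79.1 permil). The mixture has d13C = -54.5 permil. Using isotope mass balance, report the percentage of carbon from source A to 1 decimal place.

δ_mix = f_A·δ_A + (1 − f_A)·δ_B  ⇒  f_A = (δ_mix − δ_B)/(δ_A − δ_B)
f_A = (-54.5 − (-79.1)) / (-43.3 − (-79.1))
f_A = 24.6 / 35.8 = 0.6872

68.7%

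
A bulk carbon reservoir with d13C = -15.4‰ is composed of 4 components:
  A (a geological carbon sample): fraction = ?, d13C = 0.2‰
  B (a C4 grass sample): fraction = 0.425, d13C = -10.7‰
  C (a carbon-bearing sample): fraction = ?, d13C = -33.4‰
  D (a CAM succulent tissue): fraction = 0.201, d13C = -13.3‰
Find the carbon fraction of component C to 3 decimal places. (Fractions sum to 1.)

Let f_C and f_A be the unknown fractions; fractions sum to 1 so f_C + f_A = 0.374.
Mass balance: Σ fᵢ·δᵢ = δ_bulk ⇒ f_C·(-33.4) + f_A·(0.2) = -15.4 − (-7.221) = -8.179
Substitute f_A = 0.374 − f_C:
f_C·(-33.4 − 0.2) = -8.179 − 0.374×(0.2) = -8.254
f_C = -8.254 / -33.6 = 0.2457

0.246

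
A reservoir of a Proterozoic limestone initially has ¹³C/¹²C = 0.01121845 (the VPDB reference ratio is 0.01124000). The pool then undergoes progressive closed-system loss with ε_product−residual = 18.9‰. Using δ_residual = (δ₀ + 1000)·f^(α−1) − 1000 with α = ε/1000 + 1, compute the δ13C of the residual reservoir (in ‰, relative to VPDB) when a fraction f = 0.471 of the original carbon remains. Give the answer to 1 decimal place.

δ₀ = (0.01121845/0.01124000 − 1)×1000 = (0.998083 − 1)×1000 = -1.917‰
α − 1 = ε/1000 = 0.0189
f^(α−1) = 0.471^(0.0189) = 0.985871
δ_res = (-1.917 + 1000) × 0.985871 − 1000 = 983.981 − 1000 = -16.02‰

-16.0‰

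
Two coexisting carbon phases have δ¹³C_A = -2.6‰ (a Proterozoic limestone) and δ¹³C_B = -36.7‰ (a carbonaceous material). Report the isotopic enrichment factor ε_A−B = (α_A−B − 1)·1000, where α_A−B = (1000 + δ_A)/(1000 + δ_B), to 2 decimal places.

35.40‰

α_A−B = (1000 + -2.6) / (1000 + -36.7) = 997.4 / 963.3 = 1.035399
ε_A−B = (1.035399 − 1) × 1000 = 35.399‰
(The approximation ε ≈ δ_A − δ_B would give 34.1‰.)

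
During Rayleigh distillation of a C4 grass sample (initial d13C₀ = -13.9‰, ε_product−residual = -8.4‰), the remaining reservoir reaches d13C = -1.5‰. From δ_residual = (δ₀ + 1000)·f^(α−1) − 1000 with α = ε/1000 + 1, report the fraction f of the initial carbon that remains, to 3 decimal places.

α − 1 = ε/1000 = -0.0084
(δ_res + 1000)/(δ₀ + 1000) = (-1.5 + 1000)/(-13.9 + 1000) = 998.5/986.1 = 1.012575
f = 1.012575^(1/-0.0084) = exp(ln(1.012575)/-0.0084) = exp(0.01250/-0.0084)
f = exp(-1.4877) = 0.2259

0.226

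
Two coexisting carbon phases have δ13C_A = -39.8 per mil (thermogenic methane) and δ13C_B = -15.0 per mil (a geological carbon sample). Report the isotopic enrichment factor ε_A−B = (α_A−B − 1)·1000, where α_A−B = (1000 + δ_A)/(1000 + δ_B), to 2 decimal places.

α_A−B = (1000 + -39.8) / (1000 + -15.0) = 960.2 / 985.0 = 0.974822
ε_A−B = (0.974822 − 1) × 1000 = -25.178 per mil
(The approximation ε ≈ δ_A − δ_B would give -24.8 per mil.)

-25.18 per mil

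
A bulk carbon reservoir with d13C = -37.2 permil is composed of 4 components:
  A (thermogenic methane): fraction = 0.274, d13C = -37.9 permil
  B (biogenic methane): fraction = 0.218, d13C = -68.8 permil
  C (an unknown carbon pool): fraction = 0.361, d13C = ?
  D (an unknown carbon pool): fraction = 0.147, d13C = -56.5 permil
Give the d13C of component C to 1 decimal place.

-9.7 permil

Isotope mass balance: δ_bulk = Σ fᵢ·δᵢ.
-37.2 = 0.274×(-37.9) + 0.218×(-68.8) + 0.361×δ_C + 0.147×(-56.5)
0.361·δ_C = -37.2 − (-33.689) = -3.511
δ_C = -3.511 / 0.361 = -9.73 permil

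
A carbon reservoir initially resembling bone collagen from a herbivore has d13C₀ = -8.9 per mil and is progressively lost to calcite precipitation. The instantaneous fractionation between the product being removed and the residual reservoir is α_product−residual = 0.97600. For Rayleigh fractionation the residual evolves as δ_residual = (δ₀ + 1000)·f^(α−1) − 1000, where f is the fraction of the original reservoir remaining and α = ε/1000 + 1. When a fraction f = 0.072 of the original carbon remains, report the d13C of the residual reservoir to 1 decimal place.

Rayleigh residual: δ_res = (δ₀ + 1000)·f^(α−1) − 1000
α − 1 = -0.02400
f^(α−1) = 0.072^(-0.02400) = 1.065182
δ_res = (-8.9 + 1000) × 1.065182 − 1000 = 1055.702 − 1000 = 55.70 per mil

55.7 per mil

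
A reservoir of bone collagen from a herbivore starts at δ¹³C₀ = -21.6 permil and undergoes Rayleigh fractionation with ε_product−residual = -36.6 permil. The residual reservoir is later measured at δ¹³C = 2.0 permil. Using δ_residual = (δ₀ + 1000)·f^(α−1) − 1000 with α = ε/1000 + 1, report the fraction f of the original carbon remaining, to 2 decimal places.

0.52

α − 1 = ε/1000 = -0.0366
(δ_res + 1000)/(δ₀ + 1000) = (2.0 + 1000)/(-21.6 + 1000) = 1002.0/978.4 = 1.024121
f = 1.024121^(1/-0.0366) = exp(ln(1.024121)/-0.0366) = exp(0.02383/-0.0366)
f = exp(-0.6512) = 0.5214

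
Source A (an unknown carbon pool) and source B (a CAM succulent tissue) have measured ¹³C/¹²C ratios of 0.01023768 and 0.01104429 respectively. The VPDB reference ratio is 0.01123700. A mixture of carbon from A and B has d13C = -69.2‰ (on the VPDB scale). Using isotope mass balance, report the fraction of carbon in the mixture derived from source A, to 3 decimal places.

δ_A = (0.01023768/0.01123700 − 1)×1000 = (0.911069 − 1)×1000 = -88.931‰
δ_B = (0.01104429/0.01123700 − 1)×1000 = (0.982850 − 1)×1000 = -17.150‰
f_A = (δ_mix − δ_B)/(δ_A − δ_B) = (-69.2 − (-17.150))/(-88.931 − (-17.150))
f_A = -52.050 / -71.782 = 0.7251

0.725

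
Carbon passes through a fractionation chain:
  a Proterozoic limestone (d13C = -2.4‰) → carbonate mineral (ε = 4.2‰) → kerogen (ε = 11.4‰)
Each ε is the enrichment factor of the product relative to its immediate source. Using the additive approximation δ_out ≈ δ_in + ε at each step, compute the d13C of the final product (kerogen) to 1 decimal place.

step 1: δ ≈ -2.4 + (4.2) = 1.8‰
step 2: δ ≈ 1.8 + (11.4) = 13.2‰

13.2‰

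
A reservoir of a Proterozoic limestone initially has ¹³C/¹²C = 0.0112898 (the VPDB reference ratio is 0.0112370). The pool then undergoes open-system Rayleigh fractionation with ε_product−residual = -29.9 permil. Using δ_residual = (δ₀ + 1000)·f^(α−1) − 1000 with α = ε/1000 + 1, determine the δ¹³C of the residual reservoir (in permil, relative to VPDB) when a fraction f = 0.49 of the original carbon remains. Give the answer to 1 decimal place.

26.4 permil

δ₀ = (0.0112898/0.0112370 − 1)×1000 = (1.004699 − 1)×1000 = 4.699 permil
α − 1 = ε/1000 = -0.0299
f^(α−1) = 0.49^(-0.0299) = 1.021558
δ_res = (4.699 + 1000) × 1.021558 − 1000 = 1026.358 − 1000 = 26.36 permil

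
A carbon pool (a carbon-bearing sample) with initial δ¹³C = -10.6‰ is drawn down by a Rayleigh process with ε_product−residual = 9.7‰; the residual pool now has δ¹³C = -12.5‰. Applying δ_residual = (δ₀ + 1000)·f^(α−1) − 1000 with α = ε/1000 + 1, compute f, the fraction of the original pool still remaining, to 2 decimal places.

0.82

α − 1 = ε/1000 = 0.0097
(δ_res + 1000)/(δ₀ + 1000) = (-12.5 + 1000)/(-10.6 + 1000) = 987.5/989.4 = 0.998080
f = 0.998080^(1/0.0097) = exp(ln(0.998080)/0.0097) = exp(-0.00192/0.0097)
f = exp(-0.1982) = 0.8202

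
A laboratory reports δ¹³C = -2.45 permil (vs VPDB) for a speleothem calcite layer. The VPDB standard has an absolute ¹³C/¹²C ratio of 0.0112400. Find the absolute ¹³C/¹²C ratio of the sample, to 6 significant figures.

R_sample = R_standard × (δ¹³C/1000 + 1)
R_sample = 0.0112400 × (-2.45/1000 + 1) = 0.0112400 × 0.997550
R_sample = 0.0112125

0.0112125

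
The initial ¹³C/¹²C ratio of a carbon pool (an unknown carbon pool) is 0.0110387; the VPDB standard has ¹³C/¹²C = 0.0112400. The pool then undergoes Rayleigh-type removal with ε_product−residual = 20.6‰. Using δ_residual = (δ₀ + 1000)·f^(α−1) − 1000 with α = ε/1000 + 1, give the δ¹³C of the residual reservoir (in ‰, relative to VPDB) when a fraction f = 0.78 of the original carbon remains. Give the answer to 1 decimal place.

δ₀ = (0.0110387/0.0112400 − 1)×1000 = (0.982091 − 1)×1000 = -17.909‰
α − 1 = ε/1000 = 0.0206
f^(α−1) = 0.78^(0.0206) = 0.994895
δ_res = (-17.909 + 1000) × 0.994895 − 1000 = 977.077 − 1000 = -22.92‰

-22.9‰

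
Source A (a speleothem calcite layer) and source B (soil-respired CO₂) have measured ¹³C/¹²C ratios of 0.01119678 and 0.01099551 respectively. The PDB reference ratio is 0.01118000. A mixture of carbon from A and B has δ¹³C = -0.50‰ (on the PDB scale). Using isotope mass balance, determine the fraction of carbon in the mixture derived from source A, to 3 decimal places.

0.889

δ_A = (0.01119678/0.01118000 − 1)×1000 = (1.001501 − 1)×1000 = 1.501‰
δ_B = (0.01099551/0.01118000 − 1)×1000 = (0.983498 − 1)×1000 = -16.502‰
f_A = (δ_mix − δ_B)/(δ_A − δ_B) = (-0.50 − (-16.502))/(1.501 − (-16.502))
f_A = 16.002 / 18.003 = 0.8889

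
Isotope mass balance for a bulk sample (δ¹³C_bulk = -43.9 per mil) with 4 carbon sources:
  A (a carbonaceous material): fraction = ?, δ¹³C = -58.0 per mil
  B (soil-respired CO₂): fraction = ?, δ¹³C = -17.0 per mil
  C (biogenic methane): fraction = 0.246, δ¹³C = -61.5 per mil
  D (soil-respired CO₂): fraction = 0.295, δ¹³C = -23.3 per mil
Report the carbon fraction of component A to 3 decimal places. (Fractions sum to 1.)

0.344

Let f_A and f_B be the unknown fractions; fractions sum to 1 so f_A + f_B = 0.459.
Mass balance: Σ fᵢ·δᵢ = δ_bulk ⇒ f_A·(-58.0) + f_B·(-17.0) = -43.9 − (-22.002) = -21.898
Substitute f_B = 0.459 − f_A:
f_A·(-58.0 − -17.0) = -21.898 − 0.459×(-17.0) = -14.095
f_A = -14.095 / -41.0 = 0.3438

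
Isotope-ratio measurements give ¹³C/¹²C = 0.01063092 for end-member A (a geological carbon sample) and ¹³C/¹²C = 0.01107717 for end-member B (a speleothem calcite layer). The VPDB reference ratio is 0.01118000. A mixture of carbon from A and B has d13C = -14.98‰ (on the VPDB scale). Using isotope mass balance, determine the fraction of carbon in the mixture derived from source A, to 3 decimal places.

0.145

δ_A = (0.01063092/0.01118000 − 1)×1000 = (0.950887 − 1)×1000 = -49.113‰
δ_B = (0.01107717/0.01118000 − 1)×1000 = (0.990802 − 1)×1000 = -9.198‰
f_A = (δ_mix − δ_B)/(δ_A − δ_B) = (-14.98 − (-9.198))/(-49.113 − (-9.198))
f_A = -5.782 / -39.915 = 0.1449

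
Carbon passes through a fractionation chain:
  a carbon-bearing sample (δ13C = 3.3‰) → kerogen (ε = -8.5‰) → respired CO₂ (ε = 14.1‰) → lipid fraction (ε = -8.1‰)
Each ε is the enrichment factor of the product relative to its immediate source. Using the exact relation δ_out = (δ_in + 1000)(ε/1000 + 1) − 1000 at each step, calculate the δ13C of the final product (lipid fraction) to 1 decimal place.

0.6‰

step 1: δ = (3.30 + 1000)·(-8.5/1000 + 1) − 1000 = -5.23‰
step 2: δ = (-5.23 + 1000)·(14.1/1000 + 1) − 1000 = 8.80‰
step 3: δ = (8.80 + 1000)·(-8.1/1000 + 1) − 1000 = 0.63‰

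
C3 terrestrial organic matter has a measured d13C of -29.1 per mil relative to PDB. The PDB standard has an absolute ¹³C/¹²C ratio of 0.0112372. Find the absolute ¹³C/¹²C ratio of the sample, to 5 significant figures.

0.010910

R_sample = R_standard × (d13C/1000 + 1)
R_sample = 0.0112372 × (-29.1/1000 + 1) = 0.0112372 × 0.970900
R_sample = 0.0109102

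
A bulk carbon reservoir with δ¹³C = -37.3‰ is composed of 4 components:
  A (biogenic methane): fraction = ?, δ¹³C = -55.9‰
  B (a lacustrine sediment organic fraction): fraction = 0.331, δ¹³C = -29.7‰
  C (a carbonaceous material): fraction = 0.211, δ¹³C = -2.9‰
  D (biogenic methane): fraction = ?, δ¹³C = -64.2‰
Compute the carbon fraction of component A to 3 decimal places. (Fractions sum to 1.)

Let f_A and f_D be the unknown fractions; fractions sum to 1 so f_A + f_D = 0.458.
Mass balance: Σ fᵢ·δᵢ = δ_bulk ⇒ f_A·(-55.9) + f_D·(-64.2) = -37.3 − (-10.443) = -26.857
Substitute f_D = 0.458 − f_A:
f_A·(-55.9 − -64.2) = -26.857 − 0.458×(-64.2) = 2.546
f_A = 2.546 / 8.3 = 0.3068

0.307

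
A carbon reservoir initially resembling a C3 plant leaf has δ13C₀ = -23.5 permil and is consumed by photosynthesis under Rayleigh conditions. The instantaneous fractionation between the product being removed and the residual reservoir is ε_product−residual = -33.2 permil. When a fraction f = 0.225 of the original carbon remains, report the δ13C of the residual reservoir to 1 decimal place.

26.1 permil

Rayleigh residual: δ_res = (δ₀ + 1000)·f^(α−1) − 1000
α = ε/1000 + 1 = 0.96680, so α − 1 = -0.03320
f^(α−1) = 0.225^(-0.03320) = 1.050770
δ_res = (-23.5 + 1000) × 1.050770 − 1000 = 1026.077 − 1000 = 26.08 permil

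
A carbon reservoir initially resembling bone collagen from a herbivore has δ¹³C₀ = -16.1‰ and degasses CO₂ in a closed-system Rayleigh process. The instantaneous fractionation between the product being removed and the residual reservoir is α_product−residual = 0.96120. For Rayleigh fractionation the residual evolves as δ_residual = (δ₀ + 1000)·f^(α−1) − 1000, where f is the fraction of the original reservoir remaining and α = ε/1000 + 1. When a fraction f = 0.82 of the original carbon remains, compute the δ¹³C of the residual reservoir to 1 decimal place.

-8.5‰

Rayleigh residual: δ_res = (δ₀ + 1000)·f^(α−1) − 1000
α − 1 = -0.03880
f^(α−1) = 0.82^(-0.03880) = 1.007730
δ_res = (-16.1 + 1000) × 1.007730 − 1000 = 991.505 − 1000 = -8.49‰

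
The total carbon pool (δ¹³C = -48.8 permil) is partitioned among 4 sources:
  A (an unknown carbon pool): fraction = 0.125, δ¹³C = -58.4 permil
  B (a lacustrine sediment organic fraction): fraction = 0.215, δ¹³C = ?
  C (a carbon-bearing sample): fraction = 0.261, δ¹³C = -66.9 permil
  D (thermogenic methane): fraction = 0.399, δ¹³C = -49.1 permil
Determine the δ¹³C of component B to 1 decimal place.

Isotope mass balance: δ_bulk = Σ fᵢ·δᵢ.
-48.8 = 0.125×(-58.4) + 0.215×δ_B + 0.261×(-66.9) + 0.399×(-49.1)
0.215·δ_B = -48.8 − (-44.352) = -4.448
δ_B = -4.448 / 0.215 = -20.69 permil

-20.7 permil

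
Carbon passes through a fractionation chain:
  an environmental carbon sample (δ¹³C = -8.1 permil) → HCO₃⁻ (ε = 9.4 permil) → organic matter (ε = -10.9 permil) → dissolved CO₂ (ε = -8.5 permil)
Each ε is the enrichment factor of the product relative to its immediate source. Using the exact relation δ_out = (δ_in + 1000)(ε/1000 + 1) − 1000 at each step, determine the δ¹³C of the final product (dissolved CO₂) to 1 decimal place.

-18.1 permil

step 1: δ = (-8.10 + 1000)·(9.4/1000 + 1) − 1000 = 1.22 permil
step 2: δ = (1.22 + 1000)·(-10.9/1000 + 1) − 1000 = -9.69 permil
step 3: δ = (-9.69 + 1000)·(-8.5/1000 + 1) − 1000 = -18.11 permil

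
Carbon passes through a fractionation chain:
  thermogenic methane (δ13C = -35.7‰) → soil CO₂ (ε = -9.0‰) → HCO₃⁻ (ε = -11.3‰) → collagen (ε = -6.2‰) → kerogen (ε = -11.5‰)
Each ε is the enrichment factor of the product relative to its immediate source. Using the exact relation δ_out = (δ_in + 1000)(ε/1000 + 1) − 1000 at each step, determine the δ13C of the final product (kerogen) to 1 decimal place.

step 1: δ = (-35.70 + 1000)·(-9.0/1000 + 1) − 1000 = -44.38‰
step 2: δ = (-44.38 + 1000)·(-11.3/1000 + 1) − 1000 = -55.18‰
step 3: δ = (-55.18 + 1000)·(-6.2/1000 + 1) − 1000 = -61.04‰
step 4: δ = (-61.04 + 1000)·(-11.5/1000 + 1) − 1000 = -71.83‰

-71.8‰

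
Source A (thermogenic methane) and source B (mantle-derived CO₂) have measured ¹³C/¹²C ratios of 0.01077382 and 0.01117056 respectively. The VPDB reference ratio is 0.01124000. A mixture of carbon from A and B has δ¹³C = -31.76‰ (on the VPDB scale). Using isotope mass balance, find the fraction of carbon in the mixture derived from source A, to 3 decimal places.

δ_A = (0.01077382/0.01124000 − 1)×1000 = (0.958525 − 1)×1000 = -41.475‰
δ_B = (0.01117056/0.01124000 − 1)×1000 = (0.993822 − 1)×1000 = -6.178‰
f_A = (δ_mix − δ_B)/(δ_A − δ_B) = (-31.76 − (-6.178))/(-41.475 − (-6.178))
f_A = -25.582 / -35.297 = 0.7248

0.725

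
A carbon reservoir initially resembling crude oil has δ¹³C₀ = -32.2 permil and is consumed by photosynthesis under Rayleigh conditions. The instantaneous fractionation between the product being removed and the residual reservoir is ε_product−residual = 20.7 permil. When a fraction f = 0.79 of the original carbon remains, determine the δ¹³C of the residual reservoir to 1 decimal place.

-36.9 permil

Rayleigh residual: δ_res = (δ₀ + 1000)·f^(α−1) − 1000
α = ε/1000 + 1 = 1.02070, so α − 1 = 0.02070
f^(α−1) = 0.79^(0.02070) = 0.995132
δ_res = (-32.2 + 1000) × 0.995132 − 1000 = 963.089 − 1000 = -36.91 permil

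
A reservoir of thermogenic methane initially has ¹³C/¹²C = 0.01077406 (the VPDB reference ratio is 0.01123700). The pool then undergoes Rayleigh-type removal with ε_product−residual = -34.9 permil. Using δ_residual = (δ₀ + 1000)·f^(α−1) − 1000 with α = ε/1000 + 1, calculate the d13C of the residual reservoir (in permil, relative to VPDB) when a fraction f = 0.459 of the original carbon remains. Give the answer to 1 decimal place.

δ₀ = (0.01077406/0.01123700 − 1)×1000 = (0.958802 − 1)×1000 = -41.198 permil
α − 1 = ε/1000 = -0.0349
f^(α−1) = 0.459^(-0.0349) = 1.027549
δ_res = (-41.198 + 1000) × 1.027549 − 1000 = 985.217 − 1000 = -14.78 permil

-14.8 permil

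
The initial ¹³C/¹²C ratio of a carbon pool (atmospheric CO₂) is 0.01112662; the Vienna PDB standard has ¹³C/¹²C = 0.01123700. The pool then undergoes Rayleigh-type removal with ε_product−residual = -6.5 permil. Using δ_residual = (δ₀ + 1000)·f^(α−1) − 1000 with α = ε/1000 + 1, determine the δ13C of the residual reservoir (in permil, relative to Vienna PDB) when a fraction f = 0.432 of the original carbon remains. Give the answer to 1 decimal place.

-4.4 permil

δ₀ = (0.01112662/0.01123700 − 1)×1000 = (0.990177 − 1)×1000 = -9.823 permil
α − 1 = ε/1000 = -0.0065
f^(α−1) = 0.432^(-0.0065) = 1.005471
δ_res = (-9.823 + 1000) × 1.005471 − 1000 = 995.594 − 1000 = -4.41 permil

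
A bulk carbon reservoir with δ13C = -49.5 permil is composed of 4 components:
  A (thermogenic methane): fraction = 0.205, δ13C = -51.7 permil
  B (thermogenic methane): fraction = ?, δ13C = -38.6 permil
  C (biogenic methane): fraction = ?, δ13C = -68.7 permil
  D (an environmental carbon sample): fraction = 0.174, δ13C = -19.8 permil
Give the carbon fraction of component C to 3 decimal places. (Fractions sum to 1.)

0.382

Let f_C and f_B be the unknown fractions; fractions sum to 1 so f_C + f_B = 0.621.
Mass balance: Σ fᵢ·δᵢ = δ_bulk ⇒ f_C·(-68.7) + f_B·(-38.6) = -49.5 − (-14.044) = -35.456
Substitute f_B = 0.621 − f_C:
f_C·(-68.7 − -38.6) = -35.456 − 0.621×(-38.6) = -11.486
f_C = -11.486 / -30.1 = 0.3816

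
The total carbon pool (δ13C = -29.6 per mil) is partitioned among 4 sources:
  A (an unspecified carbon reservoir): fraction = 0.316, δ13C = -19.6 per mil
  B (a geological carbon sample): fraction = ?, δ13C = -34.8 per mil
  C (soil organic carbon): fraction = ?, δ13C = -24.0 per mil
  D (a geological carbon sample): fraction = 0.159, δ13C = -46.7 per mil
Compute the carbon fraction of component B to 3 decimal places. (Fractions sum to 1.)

Let f_B and f_C be the unknown fractions; fractions sum to 1 so f_B + f_C = 0.525.
Mass balance: Σ fᵢ·δᵢ = δ_bulk ⇒ f_B·(-34.8) + f_C·(-24.0) = -29.6 − (-13.619) = -15.981
Substitute f_C = 0.525 − f_B:
f_B·(-34.8 − -24.0) = -15.981 − 0.525×(-24.0) = -3.381
f_B = -3.381 / -10.8 = 0.3131

0.313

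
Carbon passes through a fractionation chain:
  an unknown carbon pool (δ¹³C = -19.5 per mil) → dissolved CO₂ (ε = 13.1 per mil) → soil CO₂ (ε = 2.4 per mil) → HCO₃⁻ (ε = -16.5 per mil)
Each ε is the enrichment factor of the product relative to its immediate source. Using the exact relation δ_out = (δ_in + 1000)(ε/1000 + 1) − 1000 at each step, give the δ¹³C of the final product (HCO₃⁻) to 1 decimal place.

-20.7 per mil

step 1: δ = (-19.50 + 1000)·(13.1/1000 + 1) − 1000 = -6.66 per mil
step 2: δ = (-6.66 + 1000)·(2.4/1000 + 1) − 1000 = -4.27 per mil
step 3: δ = (-4.27 + 1000)·(-16.5/1000 + 1) − 1000 = -20.70 per mil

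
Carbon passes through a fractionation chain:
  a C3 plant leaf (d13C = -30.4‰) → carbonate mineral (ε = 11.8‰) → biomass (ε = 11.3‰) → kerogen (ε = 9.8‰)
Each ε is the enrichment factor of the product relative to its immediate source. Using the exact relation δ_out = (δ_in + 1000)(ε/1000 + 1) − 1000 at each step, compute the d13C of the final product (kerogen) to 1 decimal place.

1.8‰

step 1: δ = (-30.40 + 1000)·(11.8/1000 + 1) − 1000 = -18.96‰
step 2: δ = (-18.96 + 1000)·(11.3/1000 + 1) − 1000 = -7.87‰
step 3: δ = (-7.87 + 1000)·(9.8/1000 + 1) − 1000 = 1.85‰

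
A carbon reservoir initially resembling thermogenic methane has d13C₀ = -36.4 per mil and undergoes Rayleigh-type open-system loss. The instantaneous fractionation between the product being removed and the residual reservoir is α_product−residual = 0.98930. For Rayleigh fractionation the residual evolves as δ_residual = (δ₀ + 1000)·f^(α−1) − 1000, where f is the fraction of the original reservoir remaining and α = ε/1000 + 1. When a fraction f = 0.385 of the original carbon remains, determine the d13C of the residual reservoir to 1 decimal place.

-26.5 per mil

Rayleigh residual: δ_res = (δ₀ + 1000)·f^(α−1) − 1000
α − 1 = -0.01070
f^(α−1) = 0.385^(-0.01070) = 1.010266
δ_res = (-36.4 + 1000) × 1.010266 − 1000 = 973.492 − 1000 = -26.51 per mil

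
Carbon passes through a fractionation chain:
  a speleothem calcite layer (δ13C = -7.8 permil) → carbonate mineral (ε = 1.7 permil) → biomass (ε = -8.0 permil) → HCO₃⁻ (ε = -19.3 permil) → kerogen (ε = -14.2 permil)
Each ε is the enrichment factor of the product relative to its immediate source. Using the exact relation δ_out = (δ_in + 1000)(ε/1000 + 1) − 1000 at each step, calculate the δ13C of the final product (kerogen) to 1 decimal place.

-46.8 permil

step 1: δ = (-7.80 + 1000)·(1.7/1000 + 1) − 1000 = -6.11 permil
step 2: δ = (-6.11 + 1000)·(-8.0/1000 + 1) − 1000 = -14.06 permil
step 3: δ = (-14.06 + 1000)·(-19.3/1000 + 1) − 1000 = -33.09 permil
step 4: δ = (-33.09 + 1000)·(-14.2/1000 + 1) − 1000 = -46.82 permil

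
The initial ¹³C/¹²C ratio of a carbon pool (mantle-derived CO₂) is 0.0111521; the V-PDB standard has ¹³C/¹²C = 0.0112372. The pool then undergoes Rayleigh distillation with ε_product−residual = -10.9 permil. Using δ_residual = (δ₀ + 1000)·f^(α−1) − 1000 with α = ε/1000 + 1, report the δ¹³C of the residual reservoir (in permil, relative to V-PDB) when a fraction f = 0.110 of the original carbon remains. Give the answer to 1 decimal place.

16.6 permil

δ₀ = (0.0111521/0.0112372 − 1)×1000 = (0.992427 − 1)×1000 = -7.573 permil
α − 1 = ε/1000 = -0.0109
f^(α−1) = 0.110^(-0.0109) = 1.024351
δ_res = (-7.573 + 1000) × 1.024351 − 1000 = 1016.594 − 1000 = 16.59 permil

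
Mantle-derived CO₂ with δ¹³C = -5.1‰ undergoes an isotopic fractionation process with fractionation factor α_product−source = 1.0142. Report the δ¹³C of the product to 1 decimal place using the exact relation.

9.0‰

δ_product = (δ_source + 1000)·α − 1000
δ_product = (-5.1 + 1000) × 1.0142 − 1000
δ_product = 1009.028 − 1000 = 9.03‰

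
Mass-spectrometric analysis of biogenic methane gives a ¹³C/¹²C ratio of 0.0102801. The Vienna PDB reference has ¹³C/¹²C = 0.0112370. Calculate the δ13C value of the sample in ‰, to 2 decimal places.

δ13C = (R_sample / R_standard − 1) × 1000
R_sample / R_standard = 0.0102801 / 0.0112370 = 0.914844
δ13C = (0.914844 − 1) × 1000 = -85.156‰

-85.16‰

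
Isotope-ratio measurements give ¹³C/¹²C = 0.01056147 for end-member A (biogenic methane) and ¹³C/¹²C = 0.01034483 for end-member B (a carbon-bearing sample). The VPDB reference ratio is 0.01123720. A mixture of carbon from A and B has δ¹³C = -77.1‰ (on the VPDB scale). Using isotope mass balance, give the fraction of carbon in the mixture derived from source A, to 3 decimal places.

0.120

δ_A = (0.01056147/0.01123720 − 1)×1000 = (0.939867 − 1)×1000 = -60.133‰
δ_B = (0.01034483/0.01123720 − 1)×1000 = (0.920588 − 1)×1000 = -79.412‰
f_A = (δ_mix − δ_B)/(δ_A − δ_B) = (-77.1 − (-79.412))/(-60.133 − (-79.412))
f_A = 2.312 / 19.279 = 0.1199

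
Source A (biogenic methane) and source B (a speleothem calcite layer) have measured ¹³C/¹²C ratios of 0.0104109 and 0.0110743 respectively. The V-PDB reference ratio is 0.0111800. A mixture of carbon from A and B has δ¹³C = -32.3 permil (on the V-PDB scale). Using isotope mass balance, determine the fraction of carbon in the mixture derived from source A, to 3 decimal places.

0.385

δ_A = (0.0104109/0.0111800 − 1)×1000 = (0.931208 − 1)×1000 = -68.792 permil
δ_B = (0.0110743/0.0111800 − 1)×1000 = (0.990546 − 1)×1000 = -9.454 permil
f_A = (δ_mix − δ_B)/(δ_A − δ_B) = (-32.3 − (-9.454))/(-68.792 − (-9.454))
f_A = -22.846 / -59.338 = 0.3850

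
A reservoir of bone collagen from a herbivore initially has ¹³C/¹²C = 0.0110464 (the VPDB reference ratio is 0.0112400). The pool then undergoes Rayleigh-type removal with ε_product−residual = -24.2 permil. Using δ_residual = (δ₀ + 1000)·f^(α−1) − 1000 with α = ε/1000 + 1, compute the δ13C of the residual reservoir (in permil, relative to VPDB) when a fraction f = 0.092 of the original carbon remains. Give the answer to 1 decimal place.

41.2 permil

δ₀ = (0.0110464/0.0112400 − 1)×1000 = (0.982776 − 1)×1000 = -17.224 permil
α − 1 = ε/1000 = -0.0242
f^(α−1) = 0.092^(-0.0242) = 1.059440
δ_res = (-17.224 + 1000) × 1.059440 − 1000 = 1041.192 − 1000 = 41.19 permil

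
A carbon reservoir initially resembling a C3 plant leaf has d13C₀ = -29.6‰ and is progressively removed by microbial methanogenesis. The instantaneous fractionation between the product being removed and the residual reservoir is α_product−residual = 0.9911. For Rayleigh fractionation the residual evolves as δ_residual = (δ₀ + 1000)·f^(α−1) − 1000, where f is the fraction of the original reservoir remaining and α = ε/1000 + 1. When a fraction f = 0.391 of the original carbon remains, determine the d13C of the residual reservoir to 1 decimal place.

-21.5‰

Rayleigh residual: δ_res = (δ₀ + 1000)·f^(α−1) − 1000
α − 1 = -0.00890
f^(α−1) = 0.391^(-0.00890) = 1.008393
δ_res = (-29.6 + 1000) × 1.008393 − 1000 = 978.544 − 1000 = -21.46‰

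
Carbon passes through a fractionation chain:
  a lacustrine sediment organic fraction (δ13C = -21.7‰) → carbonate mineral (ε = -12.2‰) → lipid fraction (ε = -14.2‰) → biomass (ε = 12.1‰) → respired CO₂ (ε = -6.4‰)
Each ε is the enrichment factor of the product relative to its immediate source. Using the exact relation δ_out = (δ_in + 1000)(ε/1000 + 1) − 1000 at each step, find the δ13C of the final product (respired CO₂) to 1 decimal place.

-42.0‰

step 1: δ = (-21.70 + 1000)·(-12.2/1000 + 1) − 1000 = -33.64‰
step 2: δ = (-33.64 + 1000)·(-14.2/1000 + 1) − 1000 = -47.36‰
step 3: δ = (-47.36 + 1000)·(12.1/1000 + 1) − 1000 = -35.83‰
step 4: δ = (-35.83 + 1000)·(-6.4/1000 + 1) − 1000 = -42.00‰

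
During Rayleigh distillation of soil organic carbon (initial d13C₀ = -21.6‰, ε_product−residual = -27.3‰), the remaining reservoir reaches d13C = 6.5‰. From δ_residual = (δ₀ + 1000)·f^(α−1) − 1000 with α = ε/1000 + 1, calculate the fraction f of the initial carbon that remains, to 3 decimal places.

α − 1 = ε/1000 = -0.0273
(δ_res + 1000)/(δ₀ + 1000) = (6.5 + 1000)/(-21.6 + 1000) = 1006.5/978.4 = 1.028720
f = 1.028720^(1/-0.0273) = exp(ln(1.028720)/-0.0273) = exp(0.02832/-0.0273)
f = exp(-1.0372) = 0.3544

0.354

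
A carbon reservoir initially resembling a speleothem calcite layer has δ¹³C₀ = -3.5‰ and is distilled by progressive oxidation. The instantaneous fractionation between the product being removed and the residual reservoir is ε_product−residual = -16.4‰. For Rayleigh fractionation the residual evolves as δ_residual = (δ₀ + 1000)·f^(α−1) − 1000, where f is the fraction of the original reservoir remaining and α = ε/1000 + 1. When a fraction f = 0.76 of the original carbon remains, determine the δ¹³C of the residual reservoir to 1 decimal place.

Rayleigh residual: δ_res = (δ₀ + 1000)·f^(α−1) − 1000
α = ε/1000 + 1 = 0.98360, so α − 1 = -0.01640
f^(α−1) = 0.76^(-0.01640) = 1.004511
δ_res = (-3.5 + 1000) × 1.004511 − 1000 = 1000.995 − 1000 = 1.00‰

1.0‰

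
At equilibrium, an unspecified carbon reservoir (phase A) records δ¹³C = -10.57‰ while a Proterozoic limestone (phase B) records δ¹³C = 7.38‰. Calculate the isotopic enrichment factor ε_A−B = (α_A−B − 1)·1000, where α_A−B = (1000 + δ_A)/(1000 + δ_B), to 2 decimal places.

α_A−B = (1000 + -10.57) / (1000 + 7.38) = 989.43 / 1007.38 = 0.982182
ε_A−B = (0.982182 − 1) × 1000 = -17.818‰
(The approximation ε ≈ δ_A − δ_B would give -17.95‰.)

-17.82‰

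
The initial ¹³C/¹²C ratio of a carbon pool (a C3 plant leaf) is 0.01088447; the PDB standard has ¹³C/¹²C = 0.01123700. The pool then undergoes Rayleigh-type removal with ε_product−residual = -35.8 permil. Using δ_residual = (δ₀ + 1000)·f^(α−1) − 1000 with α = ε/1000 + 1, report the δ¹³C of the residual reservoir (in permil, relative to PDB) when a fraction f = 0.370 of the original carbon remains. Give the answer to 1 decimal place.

3.7 permil

δ₀ = (0.01088447/0.01123700 − 1)×1000 = (0.968628 − 1)×1000 = -31.372 permil
α − 1 = ε/1000 = -0.0358
f^(α−1) = 0.370^(-0.0358) = 1.036235
δ_res = (-31.372 + 1000) × 1.036235 − 1000 = 1003.726 − 1000 = 3.73 permil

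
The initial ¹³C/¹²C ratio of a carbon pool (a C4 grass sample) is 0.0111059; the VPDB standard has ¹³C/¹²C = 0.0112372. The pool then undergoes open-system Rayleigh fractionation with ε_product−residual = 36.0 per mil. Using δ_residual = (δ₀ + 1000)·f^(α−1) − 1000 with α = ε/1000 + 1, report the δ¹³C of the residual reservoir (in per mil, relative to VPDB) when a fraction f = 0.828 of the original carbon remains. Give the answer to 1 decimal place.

-18.4 per mil

δ₀ = (0.0111059/0.0112372 − 1)×1000 = (0.988316 − 1)×1000 = -11.684 per mil
α − 1 = ε/1000 = 0.0360
f^(α−1) = 0.828^(0.0360) = 0.993228
δ_res = (-11.684 + 1000) × 0.993228 − 1000 = 981.623 − 1000 = -18.38 per mil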